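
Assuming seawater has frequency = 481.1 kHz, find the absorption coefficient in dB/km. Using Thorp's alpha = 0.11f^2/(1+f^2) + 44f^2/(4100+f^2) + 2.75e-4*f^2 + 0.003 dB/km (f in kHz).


f^2 = 231457.21
alpha = 0.11*231457.21/(1+231457.21) + 44*231457.21/(4100+231457.21) + 2.75e-4*231457.21 + 0.003 = 106.998

106.998 dB/km


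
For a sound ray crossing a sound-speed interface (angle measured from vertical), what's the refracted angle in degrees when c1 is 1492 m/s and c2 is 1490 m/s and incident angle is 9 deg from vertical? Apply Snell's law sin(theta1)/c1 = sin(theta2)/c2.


8.99 deg


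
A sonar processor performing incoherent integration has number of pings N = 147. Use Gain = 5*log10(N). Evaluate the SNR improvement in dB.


10.84 dB


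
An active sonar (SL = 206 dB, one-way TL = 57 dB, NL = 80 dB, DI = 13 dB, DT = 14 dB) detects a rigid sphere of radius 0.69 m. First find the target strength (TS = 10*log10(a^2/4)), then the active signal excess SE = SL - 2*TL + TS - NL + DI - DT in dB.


Step 1: TS = 10*log10(0.69^2/4) = -9.24 dB
Step 2: SE = SL - 2*TL + TS - NL + DI - DT = 206 - 2*57 + (-9.24) - 80 + 13 - 14 = 1.76

1.76 dB


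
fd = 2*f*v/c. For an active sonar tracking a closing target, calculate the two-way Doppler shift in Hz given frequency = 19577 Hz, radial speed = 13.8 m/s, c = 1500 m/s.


fd = 2*f*v/c = 2 * 19577 * 13.8 / 1500 = 360.22

360.22 Hz


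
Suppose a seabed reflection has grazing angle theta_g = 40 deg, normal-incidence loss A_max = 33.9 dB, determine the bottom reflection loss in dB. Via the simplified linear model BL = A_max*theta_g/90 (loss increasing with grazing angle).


BL = A_max * theta_g / 90 = 33.9 * 40 / 90 = 15.07

15.07 dB


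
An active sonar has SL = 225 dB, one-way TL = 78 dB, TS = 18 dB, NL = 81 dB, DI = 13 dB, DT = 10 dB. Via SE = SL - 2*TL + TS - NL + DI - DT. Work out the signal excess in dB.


SE = SL - 2*TL + TS - NL + DI - DT = 225 - 2*78 + (18) - 81 + 13 - 10 = 9

9 dB


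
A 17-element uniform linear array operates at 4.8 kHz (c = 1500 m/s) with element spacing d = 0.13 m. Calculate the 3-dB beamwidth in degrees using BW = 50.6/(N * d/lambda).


7.15 deg


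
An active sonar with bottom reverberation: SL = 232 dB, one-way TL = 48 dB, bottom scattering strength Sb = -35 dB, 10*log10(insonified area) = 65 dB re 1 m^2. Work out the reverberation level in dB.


RL = SL - 2*TL + Sb + 10*log10(A) = 232 - 2*48 + (-35) + 65 = 166

166 dB


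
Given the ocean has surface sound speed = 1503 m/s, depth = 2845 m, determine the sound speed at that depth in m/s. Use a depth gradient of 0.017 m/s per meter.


c = 1503 + 0.017 * 2845 = 1551.365

1551.365 m/s


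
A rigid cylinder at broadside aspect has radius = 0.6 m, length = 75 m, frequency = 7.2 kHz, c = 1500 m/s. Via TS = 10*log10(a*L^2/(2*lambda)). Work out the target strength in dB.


lambda = 1500/7200 = 0.20833 m
TS = 10*log10(0.6*75^2/(2*0.20833)) = 39.08

39.08 dB


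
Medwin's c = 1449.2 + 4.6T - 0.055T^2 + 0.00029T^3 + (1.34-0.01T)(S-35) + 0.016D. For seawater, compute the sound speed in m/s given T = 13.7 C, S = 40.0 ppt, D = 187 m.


1511.65 m/s


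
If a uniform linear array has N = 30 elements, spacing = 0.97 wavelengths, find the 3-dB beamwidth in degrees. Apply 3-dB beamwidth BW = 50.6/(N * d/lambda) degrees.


1.74 deg


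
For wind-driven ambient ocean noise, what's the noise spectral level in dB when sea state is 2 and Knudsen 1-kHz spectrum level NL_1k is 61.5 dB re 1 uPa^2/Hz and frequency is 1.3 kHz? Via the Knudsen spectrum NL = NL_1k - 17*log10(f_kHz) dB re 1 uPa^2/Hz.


59.56 dB


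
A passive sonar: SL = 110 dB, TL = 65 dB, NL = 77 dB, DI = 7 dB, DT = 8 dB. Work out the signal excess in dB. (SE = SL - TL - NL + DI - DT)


SE = SL - TL - NL + DI - DT = 110 - 65 - 77 + 7 - 8 = -33

-33 dB


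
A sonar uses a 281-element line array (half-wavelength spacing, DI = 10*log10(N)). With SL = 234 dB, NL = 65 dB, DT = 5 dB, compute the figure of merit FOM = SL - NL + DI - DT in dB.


Step 1: DI = 10*log10(281) = 24.49 dB
Step 2: FOM = SL - NL + DI - DT = 234 - 65 + 24.49 - 5 = 188.49

188.49 dB


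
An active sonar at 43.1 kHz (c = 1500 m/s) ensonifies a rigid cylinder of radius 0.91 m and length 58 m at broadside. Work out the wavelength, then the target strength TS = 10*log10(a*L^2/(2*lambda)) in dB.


Step 1: lambda = c/f = 1500/43100 = 0.0348 m
Step 2: TS = 10*log10(a*L^2/(2*lambda)) = 10*log10(0.91*58^2/(2*0.0348)) = 46.43

46.43 dB


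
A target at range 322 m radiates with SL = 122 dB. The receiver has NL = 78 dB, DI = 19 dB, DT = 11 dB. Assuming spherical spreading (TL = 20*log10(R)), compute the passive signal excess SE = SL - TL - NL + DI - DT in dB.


Step 1: TL = 20*log10(322) = 50.16 dB
Step 2: SE = 122 - 50.16 - 78 + 19 - 11 = 1.84

1.84 dB


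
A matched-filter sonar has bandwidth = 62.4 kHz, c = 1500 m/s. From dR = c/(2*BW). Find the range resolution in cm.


1.2 cm


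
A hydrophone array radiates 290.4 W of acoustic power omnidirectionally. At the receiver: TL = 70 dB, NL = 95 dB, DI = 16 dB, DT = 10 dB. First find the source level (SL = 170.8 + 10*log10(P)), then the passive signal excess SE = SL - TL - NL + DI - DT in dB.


Step 1: SL = 170.8 + 10*log10(290.4) = 195.43 dB
Step 2: SE = SL - TL - NL + DI - DT = 195.43 - 70 - 95 + 16 - 10 = 36.43

36.43 dB


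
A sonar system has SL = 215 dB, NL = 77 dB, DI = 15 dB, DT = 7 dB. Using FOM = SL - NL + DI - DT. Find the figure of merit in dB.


FOM = SL - NL + DI - DT = 215 - 77 + 15 - 7 = 146

146 dB


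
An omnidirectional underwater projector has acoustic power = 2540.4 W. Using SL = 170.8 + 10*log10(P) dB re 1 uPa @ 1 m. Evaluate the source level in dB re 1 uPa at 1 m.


SL = 170.8 + 10*log10(2540.4) = 170.8 + 34.05 = 204.85

204.85 dB


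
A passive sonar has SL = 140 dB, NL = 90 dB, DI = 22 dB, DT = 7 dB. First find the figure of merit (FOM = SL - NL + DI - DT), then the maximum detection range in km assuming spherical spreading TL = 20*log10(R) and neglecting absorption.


Step 1: FOM = SL - NL + DI - DT = 140 - 90 + 22 - 7 = 65 dB
Step 2: at max range FOM = TL = 20*log10(R), so R = 10^(65/20) = 1778.28 m = 1.78 km

1.78 km


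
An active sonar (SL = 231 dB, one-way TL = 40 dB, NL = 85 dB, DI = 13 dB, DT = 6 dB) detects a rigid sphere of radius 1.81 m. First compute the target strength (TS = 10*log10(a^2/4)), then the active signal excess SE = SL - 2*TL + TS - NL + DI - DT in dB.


Step 1: TS = 10*log10(1.81^2/4) = -0.87 dB
Step 2: SE = SL - 2*TL + TS - NL + DI - DT = 231 - 2*40 + (-0.87) - 85 + 13 - 6 = 72.13

72.13 dB


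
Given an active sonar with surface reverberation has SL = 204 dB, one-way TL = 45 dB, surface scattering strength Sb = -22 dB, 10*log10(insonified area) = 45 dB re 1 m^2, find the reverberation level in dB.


137 dB


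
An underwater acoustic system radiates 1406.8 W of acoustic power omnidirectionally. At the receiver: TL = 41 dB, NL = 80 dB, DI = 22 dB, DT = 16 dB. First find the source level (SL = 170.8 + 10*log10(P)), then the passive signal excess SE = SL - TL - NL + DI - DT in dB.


Step 1: SL = 170.8 + 10*log10(1406.8) = 202.28 dB
Step 2: SE = SL - TL - NL + DI - DT = 202.28 - 41 - 80 + 22 - 16 = 87.28

87.28 dB


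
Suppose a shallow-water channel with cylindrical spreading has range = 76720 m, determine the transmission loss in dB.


TL = 10*log10(76720) = 48.85

48.85 dB


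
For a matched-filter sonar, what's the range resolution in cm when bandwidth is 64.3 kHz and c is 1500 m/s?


dR = c/(2*BW) = 1500 / (2 * 64.3e3) = 0.0117 m = 1.17 cm

1.17 cm


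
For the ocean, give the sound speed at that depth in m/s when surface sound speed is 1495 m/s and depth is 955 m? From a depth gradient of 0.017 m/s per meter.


1511.235 m/s


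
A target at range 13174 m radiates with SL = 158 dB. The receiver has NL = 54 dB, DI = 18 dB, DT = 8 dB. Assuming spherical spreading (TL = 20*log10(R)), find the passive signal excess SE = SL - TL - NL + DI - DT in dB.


Step 1: TL = 20*log10(13174) = 82.39 dB
Step 2: SE = 158 - 82.39 - 54 + 18 - 8 = 31.61

31.61 dB


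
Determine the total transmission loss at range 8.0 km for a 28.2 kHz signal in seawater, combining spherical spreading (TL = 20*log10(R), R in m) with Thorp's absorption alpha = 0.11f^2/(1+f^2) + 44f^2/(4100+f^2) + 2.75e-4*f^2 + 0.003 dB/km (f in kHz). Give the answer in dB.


Step 1 (Thorp): alpha = 0.11*795.24/(1+795.24) + 44*795.24/(4100+795.24) + 2.75e-4*795.24 + 0.003 = 7.4794 dB/km
Step 2: TL_spread = 20*log10(8000) = 78.06 dB
Step 3: TL_abs = alpha*R = 7.4794 * 8.0 = 59.84 dB
Step 4: TL_total = 78.06 + 59.84 = 137.9

137.9 dB


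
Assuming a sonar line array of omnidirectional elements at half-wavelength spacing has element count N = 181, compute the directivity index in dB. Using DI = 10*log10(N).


22.58 dB


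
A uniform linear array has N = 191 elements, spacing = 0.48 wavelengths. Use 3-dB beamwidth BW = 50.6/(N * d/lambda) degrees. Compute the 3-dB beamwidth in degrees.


0.55 deg


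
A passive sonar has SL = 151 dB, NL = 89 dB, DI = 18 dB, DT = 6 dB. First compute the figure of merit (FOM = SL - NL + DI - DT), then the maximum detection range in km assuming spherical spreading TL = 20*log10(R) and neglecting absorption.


Step 1: FOM = SL - NL + DI - DT = 151 - 89 + 18 - 6 = 74 dB
Step 2: at max range FOM = TL = 20*log10(R), so R = 10^(74/20) = 5011.87 m = 5.01 km

5.01 km


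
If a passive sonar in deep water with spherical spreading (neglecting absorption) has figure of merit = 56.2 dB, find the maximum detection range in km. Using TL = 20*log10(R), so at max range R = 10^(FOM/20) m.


0.65 km


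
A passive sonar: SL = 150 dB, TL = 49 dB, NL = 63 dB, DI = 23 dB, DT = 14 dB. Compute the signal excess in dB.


SE = SL - TL - NL + DI - DT = 150 - 49 - 63 + 23 - 14 = 47

47 dB


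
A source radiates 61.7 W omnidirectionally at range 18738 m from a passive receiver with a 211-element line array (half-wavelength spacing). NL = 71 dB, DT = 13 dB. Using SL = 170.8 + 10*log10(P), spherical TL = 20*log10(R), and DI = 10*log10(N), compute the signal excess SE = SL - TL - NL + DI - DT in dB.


42.49 dB


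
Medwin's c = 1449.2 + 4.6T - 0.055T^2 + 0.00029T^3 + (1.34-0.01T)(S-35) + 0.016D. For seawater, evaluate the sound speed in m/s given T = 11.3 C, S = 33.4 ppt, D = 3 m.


c = 1449.2 + 4.6*11.3 - 0.055*11.3^2 + 0.00029*11.3^3 + (1.34 - 0.01*11.3)*(33.4 - 35) + 0.016*3 = 1492.66

1492.66 m/s


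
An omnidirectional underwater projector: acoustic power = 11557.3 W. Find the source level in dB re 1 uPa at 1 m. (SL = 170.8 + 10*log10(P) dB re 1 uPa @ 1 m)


SL = 170.8 + 10*log10(11557.3) = 170.8 + 40.63 = 211.43

211.43 dB


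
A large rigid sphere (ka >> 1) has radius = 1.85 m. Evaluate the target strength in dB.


TS = 10*log10(1.85^2 / 4) = 10*log10(0.855625) = -0.68

-0.68 dB


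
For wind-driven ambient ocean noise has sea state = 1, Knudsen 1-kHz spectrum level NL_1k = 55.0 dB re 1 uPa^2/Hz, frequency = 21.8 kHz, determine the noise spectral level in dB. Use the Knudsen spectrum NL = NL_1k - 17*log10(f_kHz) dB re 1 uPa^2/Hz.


NL = NL_1k - 17*log10(f_kHz) = 55.0 - 17*log10(21.8) = 55.0 - (22.75) = 32.25

32.25 dB


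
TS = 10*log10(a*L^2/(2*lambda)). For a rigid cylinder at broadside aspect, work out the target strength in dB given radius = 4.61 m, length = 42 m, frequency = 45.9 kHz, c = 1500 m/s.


lambda = 1500/45900 = 0.03268 m
TS = 10*log10(4.61*42^2/(2*0.03268)) = 50.95

50.95 dB


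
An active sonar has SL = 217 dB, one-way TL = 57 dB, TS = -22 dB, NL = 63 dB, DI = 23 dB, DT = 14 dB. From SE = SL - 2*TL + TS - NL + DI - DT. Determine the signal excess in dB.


SE = SL - 2*TL + TS - NL + DI - DT = 217 - 2*57 + (-22) - 63 + 23 - 14 = 27

27 dB


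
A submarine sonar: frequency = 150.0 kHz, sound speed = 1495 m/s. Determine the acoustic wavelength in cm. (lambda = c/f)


1.0 cm


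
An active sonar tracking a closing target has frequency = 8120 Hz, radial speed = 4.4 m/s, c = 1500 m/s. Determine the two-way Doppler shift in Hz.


fd = 2*f*v/c = 2 * 8120 * 4.4 / 1500 = 47.64

47.64 Hz


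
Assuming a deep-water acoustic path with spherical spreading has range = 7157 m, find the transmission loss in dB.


TL = 20*log10(7157) = 77.09

77.09 dB


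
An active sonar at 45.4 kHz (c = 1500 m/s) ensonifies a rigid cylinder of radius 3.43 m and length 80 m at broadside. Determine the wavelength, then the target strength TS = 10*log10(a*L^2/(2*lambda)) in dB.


Step 1: lambda = c/f = 1500/45400 = 0.03304 m
Step 2: TS = 10*log10(a*L^2/(2*lambda)) = 10*log10(3.43*80^2/(2*0.03304)) = 55.21

55.21 dB


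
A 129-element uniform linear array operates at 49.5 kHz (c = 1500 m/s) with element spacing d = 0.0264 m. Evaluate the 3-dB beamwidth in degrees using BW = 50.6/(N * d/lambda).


Step 1: lambda = 1500/49500 = 0.0303 m
Step 2: d/lambda = 0.0264/0.0303 = 0.8713
Step 3: BW = 50.6/(N * d/lambda) = 50.6/(129 * 0.8713) = 0.45

0.45 deg


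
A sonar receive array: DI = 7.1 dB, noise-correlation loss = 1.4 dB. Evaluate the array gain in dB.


AG = DI - L_corr = 7.1 - 1.4 = 5.7

5.7 dB


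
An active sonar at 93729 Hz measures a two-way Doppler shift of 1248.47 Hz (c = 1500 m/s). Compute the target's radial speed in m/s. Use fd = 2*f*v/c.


From fd = 2*f*v/c, v = c*fd/(2*f) = 1500 * 1248.47 / (2*93729) = 9.99

9.99 m/s


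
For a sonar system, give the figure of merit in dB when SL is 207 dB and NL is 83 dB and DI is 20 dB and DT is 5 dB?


139 dB


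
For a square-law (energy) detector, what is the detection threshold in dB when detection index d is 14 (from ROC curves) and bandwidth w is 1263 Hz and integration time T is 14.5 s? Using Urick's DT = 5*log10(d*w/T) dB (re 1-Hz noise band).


DT = 5*log10(d*w/T) = 5*log10(14 * 1263 / 14.5) = 5*log10(1219.45) = 15.43

15.43 dB


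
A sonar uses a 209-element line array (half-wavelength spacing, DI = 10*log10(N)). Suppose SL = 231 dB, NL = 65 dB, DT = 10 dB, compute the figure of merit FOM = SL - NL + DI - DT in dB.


Step 1: DI = 10*log10(209) = 23.2 dB
Step 2: FOM = SL - NL + DI - DT = 231 - 65 + 23.2 - 10 = 179.2

179.2 dB


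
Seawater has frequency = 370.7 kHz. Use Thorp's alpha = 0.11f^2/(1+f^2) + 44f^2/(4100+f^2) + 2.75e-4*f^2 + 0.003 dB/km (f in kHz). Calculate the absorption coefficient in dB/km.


f^2 = 137418.49
alpha = 0.11*137418.49/(1+137418.49) + 44*137418.49/(4100+137418.49) + 2.75e-4*137418.49 + 0.003 = 80.628

80.628 dB/km


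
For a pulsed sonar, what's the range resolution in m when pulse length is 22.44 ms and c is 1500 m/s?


dR = c*tau/2 = 1500 * 22.44e-3 / 2 = 16.83

16.83 m


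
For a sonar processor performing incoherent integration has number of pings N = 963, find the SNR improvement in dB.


Gain = 5*log10(963) = 14.92

14.92 dB


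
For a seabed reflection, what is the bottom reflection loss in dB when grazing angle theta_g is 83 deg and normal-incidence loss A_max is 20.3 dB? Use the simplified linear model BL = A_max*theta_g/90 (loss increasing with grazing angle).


BL = A_max * theta_g / 90 = 20.3 * 83 / 90 = 18.72

18.72 dB


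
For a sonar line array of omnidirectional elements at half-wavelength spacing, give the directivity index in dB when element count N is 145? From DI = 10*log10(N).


DI = 10*log10(145) = 21.61

21.61 dB


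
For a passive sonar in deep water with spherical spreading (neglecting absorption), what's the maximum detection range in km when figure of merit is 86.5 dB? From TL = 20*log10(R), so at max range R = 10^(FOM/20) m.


At max range FOM = TL, so 20*log10(R) = 86.5
R = 10^(86.5/20) = 21134.89 m = 21.13 km

21.13 km


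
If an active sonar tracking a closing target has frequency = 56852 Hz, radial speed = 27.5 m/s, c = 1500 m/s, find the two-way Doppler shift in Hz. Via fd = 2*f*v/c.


2084.57 Hz


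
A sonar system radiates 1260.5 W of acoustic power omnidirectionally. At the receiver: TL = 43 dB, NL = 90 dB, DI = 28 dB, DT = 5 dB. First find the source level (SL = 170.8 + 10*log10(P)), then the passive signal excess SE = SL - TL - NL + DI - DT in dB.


Step 1: SL = 170.8 + 10*log10(1260.5) = 201.81 dB
Step 2: SE = SL - TL - NL + DI - DT = 201.81 - 43 - 90 + 28 - 5 = 91.81

91.81 dB


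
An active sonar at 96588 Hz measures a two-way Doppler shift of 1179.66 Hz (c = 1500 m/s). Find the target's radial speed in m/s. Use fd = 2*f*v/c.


From fd = 2*f*v/c, v = c*fd/(2*f) = 1500 * 1179.66 / (2*96588) = 9.16

9.16 m/s


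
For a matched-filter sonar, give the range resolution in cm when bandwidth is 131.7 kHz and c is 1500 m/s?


dR = c/(2*BW) = 1500 / (2 * 131.7e3) = 0.0057 m = 0.57 cm

0.57 cm


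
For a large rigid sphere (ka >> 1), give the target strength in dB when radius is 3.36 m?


4.51 dB


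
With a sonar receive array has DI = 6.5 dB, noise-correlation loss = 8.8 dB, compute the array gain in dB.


AG = DI - L_corr = 6.5 - 8.8 = -2.3

-2.3 dB


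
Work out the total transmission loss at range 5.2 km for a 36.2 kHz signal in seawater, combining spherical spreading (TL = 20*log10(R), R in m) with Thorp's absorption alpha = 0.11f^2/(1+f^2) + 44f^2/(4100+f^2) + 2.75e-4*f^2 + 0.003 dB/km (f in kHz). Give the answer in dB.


Step 1 (Thorp): alpha = 0.11*1310.44/(1+1310.44) + 44*1310.44/(4100+1310.44) + 2.75e-4*1310.44 + 0.003 = 11.1303 dB/km
Step 2: TL_spread = 20*log10(5200) = 74.32 dB
Step 3: TL_abs = alpha*R = 11.1303 * 5.2 = 57.88 dB
Step 4: TL_total = 74.32 + 57.88 = 132.2

132.2 dB


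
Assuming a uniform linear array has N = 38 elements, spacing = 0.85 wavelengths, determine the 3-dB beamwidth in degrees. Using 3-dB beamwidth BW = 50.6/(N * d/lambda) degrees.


1.57 deg


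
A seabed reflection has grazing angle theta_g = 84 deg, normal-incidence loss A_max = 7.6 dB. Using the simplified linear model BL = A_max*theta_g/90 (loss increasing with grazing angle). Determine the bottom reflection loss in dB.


7.09 dB


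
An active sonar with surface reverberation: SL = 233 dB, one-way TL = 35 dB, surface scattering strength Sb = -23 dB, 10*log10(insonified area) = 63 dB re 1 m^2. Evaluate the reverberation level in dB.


203 dB


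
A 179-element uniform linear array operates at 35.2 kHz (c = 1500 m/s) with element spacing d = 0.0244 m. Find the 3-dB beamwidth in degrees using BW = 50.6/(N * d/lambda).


Step 1: lambda = 1500/35200 = 0.04261 m
Step 2: d/lambda = 0.0244/0.04261 = 0.5726
Step 3: BW = 50.6/(N * d/lambda) = 50.6/(179 * 0.5726) = 0.49

0.49 deg


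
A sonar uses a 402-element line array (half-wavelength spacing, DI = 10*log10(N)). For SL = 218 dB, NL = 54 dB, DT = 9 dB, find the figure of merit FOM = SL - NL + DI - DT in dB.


Step 1: DI = 10*log10(402) = 26.04 dB
Step 2: FOM = SL - NL + DI - DT = 218 - 54 + 26.04 - 9 = 181.04

181.04 dB


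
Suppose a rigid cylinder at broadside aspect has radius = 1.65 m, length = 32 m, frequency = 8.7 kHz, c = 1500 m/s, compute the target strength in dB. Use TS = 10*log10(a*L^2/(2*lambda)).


36.9 dB


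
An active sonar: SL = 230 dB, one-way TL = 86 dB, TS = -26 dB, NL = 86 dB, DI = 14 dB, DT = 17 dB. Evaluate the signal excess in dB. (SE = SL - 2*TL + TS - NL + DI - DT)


SE = SL - 2*TL + TS - NL + DI - DT = 230 - 2*86 + (-26) - 86 + 14 - 17 = -57

-57 dB


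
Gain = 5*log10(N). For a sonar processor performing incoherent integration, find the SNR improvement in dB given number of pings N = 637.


Gain = 5*log10(637) = 14.02

14.02 dB


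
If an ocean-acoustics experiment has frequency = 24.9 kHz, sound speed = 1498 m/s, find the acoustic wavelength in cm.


6.02 cm


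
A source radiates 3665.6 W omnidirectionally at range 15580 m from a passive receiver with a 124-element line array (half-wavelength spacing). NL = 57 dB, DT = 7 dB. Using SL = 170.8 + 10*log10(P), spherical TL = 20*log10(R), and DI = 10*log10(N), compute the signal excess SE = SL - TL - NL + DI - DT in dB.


Step 1: SL = 170.8 + 10*log10(3665.6) = 206.44 dB
Step 2: TL = 20*log10(15580) = 83.85 dB
Step 3: DI = 10*log10(124) = 20.93 dB
Step 4: SE = SL - TL - NL + DI - DT = 206.44 - 83.85 - 57 + 20.93 - 7 = 79.52

79.52 dB


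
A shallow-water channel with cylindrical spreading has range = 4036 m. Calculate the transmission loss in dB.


TL = 10*log10(4036) = 36.06

36.06 dB


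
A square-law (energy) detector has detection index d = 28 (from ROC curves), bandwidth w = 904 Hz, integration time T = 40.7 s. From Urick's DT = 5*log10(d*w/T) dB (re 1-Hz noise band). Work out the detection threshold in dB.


DT = 5*log10(d*w/T) = 5*log10(28 * 904 / 40.7) = 5*log10(621.92) = 13.97

13.97 dB


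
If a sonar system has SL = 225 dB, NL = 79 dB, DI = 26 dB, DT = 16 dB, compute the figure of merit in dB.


156 dB


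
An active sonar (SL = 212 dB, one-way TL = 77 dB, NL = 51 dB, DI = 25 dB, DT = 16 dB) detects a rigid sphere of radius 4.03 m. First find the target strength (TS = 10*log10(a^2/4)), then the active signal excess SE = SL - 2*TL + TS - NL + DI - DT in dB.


Step 1: TS = 10*log10(4.03^2/4) = 6.09 dB
Step 2: SE = SL - 2*TL + TS - NL + DI - DT = 212 - 2*77 + (6.09) - 51 + 25 - 16 = 22.09

22.09 dB


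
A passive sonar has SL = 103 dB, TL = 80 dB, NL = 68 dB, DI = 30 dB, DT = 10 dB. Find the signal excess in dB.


SE = SL - TL - NL + DI - DT = 103 - 80 - 68 + 30 - 10 = -25

-25 dB


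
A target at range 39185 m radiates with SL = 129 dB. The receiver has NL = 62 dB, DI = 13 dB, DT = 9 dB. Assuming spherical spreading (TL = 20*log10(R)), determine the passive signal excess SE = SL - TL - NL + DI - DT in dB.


Step 1: TL = 20*log10(39185) = 91.86 dB
Step 2: SE = 129 - 91.86 - 62 + 13 - 9 = -20.86

-20.86 dB


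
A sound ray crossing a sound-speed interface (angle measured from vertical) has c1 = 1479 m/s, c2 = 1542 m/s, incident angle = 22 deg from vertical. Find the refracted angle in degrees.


sin(theta2) = (c2/c1)*sin(theta1) = (1542/1479)*sin(22 deg) = 0.39056
theta2 = arcsin(0.39056) = 22.99

22.99 deg


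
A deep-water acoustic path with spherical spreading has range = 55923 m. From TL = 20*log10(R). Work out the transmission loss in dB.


94.95 dB


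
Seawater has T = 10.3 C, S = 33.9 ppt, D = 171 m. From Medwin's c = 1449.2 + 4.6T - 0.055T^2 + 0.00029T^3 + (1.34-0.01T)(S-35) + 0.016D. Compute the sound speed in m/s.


c = 1449.2 + 4.6*10.3 - 0.055*10.3^2 + 0.00029*10.3^3 + (1.34 - 0.01*10.3)*(33.9 - 35) + 0.016*171 = 1492.44

1492.44 m/s


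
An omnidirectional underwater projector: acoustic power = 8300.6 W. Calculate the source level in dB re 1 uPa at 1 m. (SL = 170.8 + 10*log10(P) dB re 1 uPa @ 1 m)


SL = 170.8 + 10*log10(8300.6) = 170.8 + 39.19 = 209.99

209.99 dB


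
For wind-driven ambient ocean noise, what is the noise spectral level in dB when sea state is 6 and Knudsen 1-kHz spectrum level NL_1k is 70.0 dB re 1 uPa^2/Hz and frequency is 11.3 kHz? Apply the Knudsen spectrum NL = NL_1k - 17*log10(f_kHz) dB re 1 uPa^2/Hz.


NL = NL_1k - 17*log10(f_kHz) = 70.0 - 17*log10(11.3) = 70.0 - (17.9) = 52.1

52.1 dB


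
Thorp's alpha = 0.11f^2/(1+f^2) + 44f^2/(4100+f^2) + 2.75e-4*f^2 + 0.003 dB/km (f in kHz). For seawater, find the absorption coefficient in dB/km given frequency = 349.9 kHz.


76.356 dB/km


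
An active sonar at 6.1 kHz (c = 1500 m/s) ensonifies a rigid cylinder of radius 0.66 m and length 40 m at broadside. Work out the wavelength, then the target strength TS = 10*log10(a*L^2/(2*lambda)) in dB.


Step 1: lambda = c/f = 1500/6100 = 0.2459 m
Step 2: TS = 10*log10(a*L^2/(2*lambda)) = 10*log10(0.66*40^2/(2*0.2459)) = 33.32

33.32 dB


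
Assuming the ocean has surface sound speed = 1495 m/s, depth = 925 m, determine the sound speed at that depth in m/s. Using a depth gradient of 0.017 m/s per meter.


c = 1495 + 0.017 * 925 = 1510.725

1510.725 m/s


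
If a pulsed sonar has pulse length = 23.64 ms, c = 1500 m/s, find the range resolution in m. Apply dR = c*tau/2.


dR = c*tau/2 = 1500 * 23.64e-3 / 2 = 17.73

17.73 m


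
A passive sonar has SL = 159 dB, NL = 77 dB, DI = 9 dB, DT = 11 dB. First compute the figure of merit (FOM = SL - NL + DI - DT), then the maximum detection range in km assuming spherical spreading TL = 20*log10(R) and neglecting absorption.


Step 1: FOM = SL - NL + DI - DT = 159 - 77 + 9 - 11 = 80 dB
Step 2: at max range FOM = TL = 20*log10(R), so R = 10^(80/20) = 10000.0 m = 10.0 km

10.0 km


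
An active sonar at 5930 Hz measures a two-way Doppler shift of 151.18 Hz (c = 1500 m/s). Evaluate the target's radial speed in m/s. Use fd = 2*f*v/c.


From fd = 2*f*v/c, v = c*fd/(2*f) = 1500 * 151.18 / (2*5930) = 19.12

19.12 m/s


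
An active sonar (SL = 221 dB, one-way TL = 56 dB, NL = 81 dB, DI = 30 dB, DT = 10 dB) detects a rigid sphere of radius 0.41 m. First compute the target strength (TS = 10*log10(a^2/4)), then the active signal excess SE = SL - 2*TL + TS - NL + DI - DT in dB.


Step 1: TS = 10*log10(0.41^2/4) = -13.76 dB
Step 2: SE = SL - 2*TL + TS - NL + DI - DT = 221 - 2*56 + (-13.76) - 81 + 30 - 10 = 34.24

34.24 dB


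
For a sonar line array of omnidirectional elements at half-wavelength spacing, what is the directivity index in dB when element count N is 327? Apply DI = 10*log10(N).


DI = 10*log10(327) = 25.15

25.15 dB


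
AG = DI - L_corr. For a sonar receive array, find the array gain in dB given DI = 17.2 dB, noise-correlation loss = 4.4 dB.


12.8 dB


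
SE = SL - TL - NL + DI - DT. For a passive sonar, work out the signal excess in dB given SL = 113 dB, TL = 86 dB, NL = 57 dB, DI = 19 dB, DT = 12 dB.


-23 dB


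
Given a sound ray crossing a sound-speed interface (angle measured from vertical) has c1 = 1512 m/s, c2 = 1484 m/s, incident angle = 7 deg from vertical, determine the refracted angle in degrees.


sin(theta2) = (c2/c1)*sin(theta1) = (1484/1512)*sin(7 deg) = 0.11961
theta2 = arcsin(0.11961) = 6.87

6.87 deg


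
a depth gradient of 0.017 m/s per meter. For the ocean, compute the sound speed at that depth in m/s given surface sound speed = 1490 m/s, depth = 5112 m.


c = 1490 + 0.017 * 5112 = 1576.904

1576.904 m/s


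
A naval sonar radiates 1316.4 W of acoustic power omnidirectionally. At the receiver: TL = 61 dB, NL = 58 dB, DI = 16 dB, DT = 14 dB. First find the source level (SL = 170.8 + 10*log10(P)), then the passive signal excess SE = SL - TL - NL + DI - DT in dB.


Step 1: SL = 170.8 + 10*log10(1316.4) = 201.99 dB
Step 2: SE = SL - TL - NL + DI - DT = 201.99 - 61 - 58 + 16 - 14 = 84.99

84.99 dB


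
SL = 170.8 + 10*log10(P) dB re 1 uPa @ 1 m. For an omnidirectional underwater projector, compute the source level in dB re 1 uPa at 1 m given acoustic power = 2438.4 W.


SL = 170.8 + 10*log10(2438.4) = 170.8 + 33.87 = 204.67

204.67 dB


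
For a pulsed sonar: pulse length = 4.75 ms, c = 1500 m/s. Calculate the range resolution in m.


dR = c*tau/2 = 1500 * 4.75e-3 / 2 = 3.5625

3.5625 m


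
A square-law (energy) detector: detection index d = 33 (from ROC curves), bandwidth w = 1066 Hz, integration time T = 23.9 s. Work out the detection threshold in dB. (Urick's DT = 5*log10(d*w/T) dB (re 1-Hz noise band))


DT = 5*log10(d*w/T) = 5*log10(33 * 1066 / 23.9) = 5*log10(1471.88) = 15.84

15.84 dB


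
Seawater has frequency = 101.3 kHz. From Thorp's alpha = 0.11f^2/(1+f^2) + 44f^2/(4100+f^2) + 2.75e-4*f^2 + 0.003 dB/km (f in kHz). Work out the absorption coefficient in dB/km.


f^2 = 10261.69
alpha = 0.11*10261.69/(1+10261.69) + 44*10261.69/(4100+10261.69) + 2.75e-4*10261.69 + 0.003 = 34.374

34.374 dB/km


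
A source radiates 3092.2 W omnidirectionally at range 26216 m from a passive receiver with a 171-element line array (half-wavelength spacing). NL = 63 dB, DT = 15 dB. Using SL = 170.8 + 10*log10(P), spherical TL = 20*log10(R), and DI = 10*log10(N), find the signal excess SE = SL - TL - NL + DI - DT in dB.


Step 1: SL = 170.8 + 10*log10(3092.2) = 205.7 dB
Step 2: TL = 20*log10(26216) = 88.37 dB
Step 3: DI = 10*log10(171) = 22.33 dB
Step 4: SE = SL - TL - NL + DI - DT = 205.7 - 88.37 - 63 + 22.33 - 15 = 61.66

61.66 dB


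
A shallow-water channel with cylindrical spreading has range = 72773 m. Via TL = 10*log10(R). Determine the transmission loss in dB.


48.62 dB


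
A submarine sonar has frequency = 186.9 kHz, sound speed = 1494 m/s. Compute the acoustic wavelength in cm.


lambda = c/f = 1494 / 186900 = 0.008 m = 0.8 cm

0.8 cm


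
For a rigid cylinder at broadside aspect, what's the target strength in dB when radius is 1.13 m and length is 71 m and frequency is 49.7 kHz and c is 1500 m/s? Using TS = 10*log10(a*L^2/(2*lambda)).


lambda = 1500/49700 = 0.03018 m
TS = 10*log10(1.13*71^2/(2*0.03018)) = 49.75

49.75 dB


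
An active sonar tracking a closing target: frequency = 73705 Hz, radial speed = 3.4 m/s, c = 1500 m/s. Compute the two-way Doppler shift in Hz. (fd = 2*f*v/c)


334.13 Hz


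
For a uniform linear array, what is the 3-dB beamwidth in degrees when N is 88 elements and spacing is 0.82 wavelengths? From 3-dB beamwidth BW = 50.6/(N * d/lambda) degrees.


0.7 deg


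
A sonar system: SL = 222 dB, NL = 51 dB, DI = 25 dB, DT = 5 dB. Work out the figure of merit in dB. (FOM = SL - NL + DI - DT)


FOM = SL - NL + DI - DT = 222 - 51 + 25 - 5 = 191

191 dB


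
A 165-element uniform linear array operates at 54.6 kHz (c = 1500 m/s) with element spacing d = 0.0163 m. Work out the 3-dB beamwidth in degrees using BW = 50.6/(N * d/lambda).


0.52 deg


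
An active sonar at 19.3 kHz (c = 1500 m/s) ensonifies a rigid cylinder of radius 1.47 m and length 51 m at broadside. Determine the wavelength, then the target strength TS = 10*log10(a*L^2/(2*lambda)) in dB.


Step 1: lambda = c/f = 1500/19300 = 0.07772 m
Step 2: TS = 10*log10(a*L^2/(2*lambda)) = 10*log10(1.47*51^2/(2*0.07772)) = 43.91

43.91 dB


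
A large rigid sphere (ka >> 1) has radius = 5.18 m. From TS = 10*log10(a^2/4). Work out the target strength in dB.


8.27 dB


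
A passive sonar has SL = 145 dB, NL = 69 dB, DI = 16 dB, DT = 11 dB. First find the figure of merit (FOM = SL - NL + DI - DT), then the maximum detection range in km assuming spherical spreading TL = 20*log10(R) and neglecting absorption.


Step 1: FOM = SL - NL + DI - DT = 145 - 69 + 16 - 11 = 81 dB
Step 2: at max range FOM = TL = 20*log10(R), so R = 10^(81/20) = 11220.18 m = 11.22 km

11.22 km


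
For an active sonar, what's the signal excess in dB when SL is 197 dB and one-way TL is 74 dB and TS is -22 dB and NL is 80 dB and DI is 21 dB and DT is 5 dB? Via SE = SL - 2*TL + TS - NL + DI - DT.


SE = SL - 2*TL + TS - NL + DI - DT = 197 - 2*74 + (-22) - 80 + 21 - 5 = -37

-37 dB


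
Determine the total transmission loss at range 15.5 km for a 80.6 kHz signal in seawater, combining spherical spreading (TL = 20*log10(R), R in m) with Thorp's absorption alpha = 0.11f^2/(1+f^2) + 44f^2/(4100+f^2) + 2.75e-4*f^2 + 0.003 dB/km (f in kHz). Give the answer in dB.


531.37 dB


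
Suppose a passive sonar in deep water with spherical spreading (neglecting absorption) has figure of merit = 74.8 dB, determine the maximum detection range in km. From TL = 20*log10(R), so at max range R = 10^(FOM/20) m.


At max range FOM = TL, so 20*log10(R) = 74.8
R = 10^(74.8/20) = 5495.41 m = 5.5 km

5.5 km


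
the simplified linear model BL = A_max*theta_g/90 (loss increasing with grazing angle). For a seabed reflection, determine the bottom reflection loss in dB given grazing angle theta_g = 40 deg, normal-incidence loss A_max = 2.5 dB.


BL = A_max * theta_g / 90 = 2.5 * 40 / 90 = 1.11

1.11 dB


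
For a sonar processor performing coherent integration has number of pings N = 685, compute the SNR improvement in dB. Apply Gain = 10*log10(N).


Gain = 10*log10(685) = 28.36

28.36 dB


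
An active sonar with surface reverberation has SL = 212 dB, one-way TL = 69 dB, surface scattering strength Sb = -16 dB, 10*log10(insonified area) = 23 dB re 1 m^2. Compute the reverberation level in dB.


81 dB


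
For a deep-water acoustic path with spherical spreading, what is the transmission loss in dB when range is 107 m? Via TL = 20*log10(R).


40.59 dB


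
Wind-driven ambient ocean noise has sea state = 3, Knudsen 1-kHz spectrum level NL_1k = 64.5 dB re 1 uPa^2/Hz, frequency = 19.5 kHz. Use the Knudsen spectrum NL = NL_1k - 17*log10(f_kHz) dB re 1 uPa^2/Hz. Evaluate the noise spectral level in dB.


NL = NL_1k - 17*log10(f_kHz) = 64.5 - 17*log10(19.5) = 64.5 - (21.93) = 42.57

42.57 dB


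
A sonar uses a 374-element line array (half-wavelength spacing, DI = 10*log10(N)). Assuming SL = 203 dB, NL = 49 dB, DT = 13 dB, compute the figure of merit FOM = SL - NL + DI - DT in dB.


Step 1: DI = 10*log10(374) = 25.73 dB
Step 2: FOM = SL - NL + DI - DT = 203 - 49 + 25.73 - 13 = 166.73

166.73 dB


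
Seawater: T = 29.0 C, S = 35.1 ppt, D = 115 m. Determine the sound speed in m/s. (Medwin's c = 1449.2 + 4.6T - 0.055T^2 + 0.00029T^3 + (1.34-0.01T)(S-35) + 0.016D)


c = 1449.2 + 4.6*29.0 - 0.055*29.0^2 + 0.00029*29.0^3 + (1.34 - 0.01*29.0)*(35.1 - 35) + 0.016*115 = 1545.36

1545.36 m/s


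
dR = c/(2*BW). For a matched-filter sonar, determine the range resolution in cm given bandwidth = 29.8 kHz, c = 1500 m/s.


dR = c/(2*BW) = 1500 / (2 * 29.8e3) = 0.0252 m = 2.52 cm

2.52 cm


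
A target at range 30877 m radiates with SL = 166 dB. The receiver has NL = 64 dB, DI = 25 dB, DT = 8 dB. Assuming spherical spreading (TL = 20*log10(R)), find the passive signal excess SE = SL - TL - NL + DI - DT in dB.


29.21 dB


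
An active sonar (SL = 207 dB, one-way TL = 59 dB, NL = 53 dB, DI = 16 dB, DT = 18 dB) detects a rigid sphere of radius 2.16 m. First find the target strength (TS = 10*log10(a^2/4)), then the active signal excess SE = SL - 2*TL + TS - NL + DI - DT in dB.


Step 1: TS = 10*log10(2.16^2/4) = 0.67 dB
Step 2: SE = SL - 2*TL + TS - NL + DI - DT = 207 - 2*59 + (0.67) - 53 + 16 - 18 = 34.67

34.67 dB


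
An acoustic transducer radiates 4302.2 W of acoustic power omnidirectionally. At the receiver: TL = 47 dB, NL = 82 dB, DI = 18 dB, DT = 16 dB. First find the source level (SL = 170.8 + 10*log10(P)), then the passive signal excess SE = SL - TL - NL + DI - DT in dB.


Step 1: SL = 170.8 + 10*log10(4302.2) = 207.14 dB
Step 2: SE = SL - TL - NL + DI - DT = 207.14 - 47 - 82 + 18 - 16 = 80.14

80.14 dB


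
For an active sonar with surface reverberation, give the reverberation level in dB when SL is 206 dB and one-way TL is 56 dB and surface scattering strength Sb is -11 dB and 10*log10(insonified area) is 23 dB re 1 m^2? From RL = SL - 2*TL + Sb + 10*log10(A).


RL = SL - 2*TL + Sb + 10*log10(A) = 206 - 2*56 + (-11) + 23 = 106

106 dB


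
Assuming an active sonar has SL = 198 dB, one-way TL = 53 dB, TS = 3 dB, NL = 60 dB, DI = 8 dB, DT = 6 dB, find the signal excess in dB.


SE = SL - 2*TL + TS - NL + DI - DT = 198 - 2*53 + (3) - 60 + 8 - 6 = 37

37 dB


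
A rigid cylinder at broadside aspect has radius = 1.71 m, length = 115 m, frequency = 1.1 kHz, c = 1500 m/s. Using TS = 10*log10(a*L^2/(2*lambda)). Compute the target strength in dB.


lambda = 1500/1100 = 1.36364 m
TS = 10*log10(1.71*115^2/(2*1.36364)) = 39.19

39.19 dB


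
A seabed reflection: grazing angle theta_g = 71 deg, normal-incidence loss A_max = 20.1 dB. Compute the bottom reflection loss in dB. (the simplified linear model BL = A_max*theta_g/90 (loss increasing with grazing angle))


BL = A_max * theta_g / 90 = 20.1 * 71 / 90 = 15.86

15.86 dB


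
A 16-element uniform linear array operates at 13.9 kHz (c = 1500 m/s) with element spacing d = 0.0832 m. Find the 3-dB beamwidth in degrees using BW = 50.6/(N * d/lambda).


4.1 deg


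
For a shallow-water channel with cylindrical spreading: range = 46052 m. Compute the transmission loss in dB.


46.63 dB


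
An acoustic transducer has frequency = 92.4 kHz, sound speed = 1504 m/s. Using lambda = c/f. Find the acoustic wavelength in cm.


lambda = c/f = 1504 / 92400 = 0.0163 m = 1.63 cm

1.63 cm


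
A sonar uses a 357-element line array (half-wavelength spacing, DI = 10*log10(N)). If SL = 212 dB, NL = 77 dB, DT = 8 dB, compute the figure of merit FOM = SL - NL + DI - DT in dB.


Step 1: DI = 10*log10(357) = 25.53 dB
Step 2: FOM = SL - NL + DI - DT = 212 - 77 + 25.53 - 8 = 152.53

152.53 dB


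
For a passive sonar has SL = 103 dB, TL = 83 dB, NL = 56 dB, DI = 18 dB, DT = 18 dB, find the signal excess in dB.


SE = SL - TL - NL + DI - DT = 103 - 83 - 56 + 18 - 18 = -36

-36 dB


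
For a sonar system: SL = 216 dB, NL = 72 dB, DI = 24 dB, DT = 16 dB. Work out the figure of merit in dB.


FOM = SL - NL + DI - DT = 216 - 72 + 24 - 16 = 152

152 dB


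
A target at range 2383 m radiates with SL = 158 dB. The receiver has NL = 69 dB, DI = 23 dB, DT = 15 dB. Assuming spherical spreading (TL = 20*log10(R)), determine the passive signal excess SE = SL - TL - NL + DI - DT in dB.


Step 1: TL = 20*log10(2383) = 67.54 dB
Step 2: SE = 158 - 67.54 - 69 + 23 - 15 = 29.46

29.46 dB


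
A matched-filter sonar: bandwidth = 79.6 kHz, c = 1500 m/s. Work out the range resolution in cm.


dR = c/(2*BW) = 1500 / (2 * 79.6e3) = 0.0094 m = 0.94 cm

0.94 cm


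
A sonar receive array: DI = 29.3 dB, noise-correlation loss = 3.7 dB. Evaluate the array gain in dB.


25.6 dB


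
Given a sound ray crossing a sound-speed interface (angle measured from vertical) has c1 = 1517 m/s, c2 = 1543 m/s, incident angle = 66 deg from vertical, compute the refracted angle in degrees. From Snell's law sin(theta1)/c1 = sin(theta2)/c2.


68.31 deg


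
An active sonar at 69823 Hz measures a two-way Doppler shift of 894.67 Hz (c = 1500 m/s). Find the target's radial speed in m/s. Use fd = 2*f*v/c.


9.61 m/s


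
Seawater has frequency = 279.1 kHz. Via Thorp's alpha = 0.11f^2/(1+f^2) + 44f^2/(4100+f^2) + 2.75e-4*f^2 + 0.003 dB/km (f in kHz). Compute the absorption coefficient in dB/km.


f^2 = 77896.81
alpha = 0.11*77896.81/(1+77896.81) + 44*77896.81/(4100+77896.81) + 2.75e-4*77896.81 + 0.003 = 63.335

63.335 dB/km


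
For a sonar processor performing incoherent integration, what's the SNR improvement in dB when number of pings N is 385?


Gain = 5*log10(385) = 12.93

12.93 dB


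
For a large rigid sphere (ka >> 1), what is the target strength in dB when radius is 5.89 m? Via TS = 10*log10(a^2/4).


9.38 dB


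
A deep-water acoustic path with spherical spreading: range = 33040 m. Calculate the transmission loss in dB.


TL = 20*log10(33040) = 90.38

90.38 dB


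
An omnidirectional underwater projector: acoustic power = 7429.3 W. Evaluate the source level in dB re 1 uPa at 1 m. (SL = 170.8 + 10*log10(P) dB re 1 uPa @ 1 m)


SL = 170.8 + 10*log10(7429.3) = 170.8 + 38.71 = 209.51

209.51 dB


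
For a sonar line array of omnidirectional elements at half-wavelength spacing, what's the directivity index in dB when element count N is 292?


DI = 10*log10(292) = 24.65

24.65 dB


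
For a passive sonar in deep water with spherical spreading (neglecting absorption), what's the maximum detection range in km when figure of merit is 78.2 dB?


At max range FOM = TL, so 20*log10(R) = 78.2
R = 10^(78.2/20) = 8128.31 m = 8.13 km

8.13 km


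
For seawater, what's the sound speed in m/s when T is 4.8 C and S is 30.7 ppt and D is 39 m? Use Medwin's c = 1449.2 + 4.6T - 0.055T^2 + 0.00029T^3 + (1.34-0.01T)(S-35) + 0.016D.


1465.11 m/s


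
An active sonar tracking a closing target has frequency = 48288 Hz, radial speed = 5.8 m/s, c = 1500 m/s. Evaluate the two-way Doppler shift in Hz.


373.43 Hz
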